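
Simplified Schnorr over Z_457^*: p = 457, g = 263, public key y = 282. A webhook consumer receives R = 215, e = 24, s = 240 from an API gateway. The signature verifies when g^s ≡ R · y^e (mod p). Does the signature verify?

verifies

g^s mod p:
263^2 = 69169 ≡ 162
263^4 ≡ 162^2 = 26244 ≡ 195
263^8 ≡ 195^2 = 38025 ≡ 94
263^16 ≡ 94^2 = 8836 ≡ 153
263^32 ≡ 153^2 = 23409 ≡ 102
263^64 ≡ 102^2 = 10404 ≡ 350
263^128 ≡ 350^2 = 122500 ≡ 24
240 = 128 + 64 + 32 + 16, so 263^240 ≡ 24·350·102·153 ≡ 407 (mod 457)
R · y^e mod p:
282^2 = 79524 ≡ 6
282^4 ≡ 6^2 = 36
282^8 ≡ 36^2 = 1296 ≡ 382
282^16 ≡ 382^2 = 145924 ≡ 141
24 = 16 + 8, so 282^24 ≡ 141·382 ≡ 393 (mod 457)
215·393 = 84495 ≡ 407 (mod 457)
407 ≡ 407 (mod 457); signature holds.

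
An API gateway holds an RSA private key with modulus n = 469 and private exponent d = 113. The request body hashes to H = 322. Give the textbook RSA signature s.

406

H^2 ≡ 322^2 = 103684 ≡ 35
H^4 ≡ 35^2 = 1225 ≡ 287
H^8 ≡ 287^2 = 82369 ≡ 294
H^16 ≡ 294^2 = 86436 ≡ 140
H^32 ≡ 140^2 = 19600 ≡ 371
H^64 ≡ 371^2 = 137641 ≡ 224
113 = 64 + 32 + 16 + 1, so H^113 ≡ 224·371·140·322 ≡ 406 (mod 469)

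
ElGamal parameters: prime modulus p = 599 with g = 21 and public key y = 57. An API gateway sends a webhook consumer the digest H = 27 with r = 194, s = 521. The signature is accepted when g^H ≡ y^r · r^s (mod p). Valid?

Left side g^H mod p:
21^27 mod 599 = 194
Right side y^r · r^s mod p:
57^194 mod 599 = 39
194^521 mod 599 = 220
39·220 = 8580 ≡ 194 (mod 599)
194 ≡ 194 (mod 599), so the signature is genuine.

yes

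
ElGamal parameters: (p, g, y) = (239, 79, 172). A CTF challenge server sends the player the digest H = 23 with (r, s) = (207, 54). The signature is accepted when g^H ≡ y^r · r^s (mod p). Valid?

yes

Left side g^H mod p:
Squares mod 239: 79^1≡79, 79^2≡27, 79^4≡12, 79^8≡144, 79^16≡182
23 = 16 + 4 + 2 + 1, so 79^23 ≡ 182·12·27·79 ≡ 123 (mod 239)
Right side y^r · r^s mod p:
Squares mod 239: 172^1≡172, 172^2≡187, 172^4≡75, 172^8≡128, 172^16≡132, 172^32≡216, 172^64≡51, 172^128≡211
207 = 128 + 64 + 8 + 4 + 2 + 1, so 172^207 ≡ 211·51·128·75·187·172 ≡ 138 (mod 239)
Squares mod 239: 207^1≡207, 207^2≡68, 207^4≡83, 207^8≡197, 207^16≡91, 207^32≡155
54 = 32 + 16 + 4 + 2, so 207^54 ≡ 155·91·83·68 ≡ 110 (mod 239)
138·110 = 15180 ≡ 123 (mod 239)
123 ≡ 123 (mod 239), so the signature is genuine.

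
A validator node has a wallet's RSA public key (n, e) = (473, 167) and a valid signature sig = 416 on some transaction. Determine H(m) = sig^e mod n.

sig^2 ≡ 416^2 = 173056 ≡ 411
sig^4 ≡ 411^2 = 168921 ≡ 60
sig^8 ≡ 60^2 = 3600 ≡ 289
sig^16 ≡ 289^2 = 83521 ≡ 273
sig^32 ≡ 273^2 = 74529 ≡ 268
sig^64 ≡ 268^2 = 71824 ≡ 401
sig^128 ≡ 401^2 = 160801 ≡ 454
167 = 128 + 32 + 4 + 2 + 1, so sig^167 ≡ 454·268·60·411·416 ≡ 433 (mod 473)

433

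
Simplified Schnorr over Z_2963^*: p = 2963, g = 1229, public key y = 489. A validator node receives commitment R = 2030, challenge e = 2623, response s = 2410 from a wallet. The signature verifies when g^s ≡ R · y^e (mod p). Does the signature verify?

does not verify

g^s mod p:
Squares mod 2963: 1229^1≡1229, 1229^2≡2274, 1229^4≡641, 1229^8≡1987, 1229^16≡1453, 1229^32≡1553, 1229^64≡2890, 1229^128≡2366, 1229^256≡849, 1229^512≡792, 1229^1024≡2071, 1229^2048≡1580
2410 = 2048 + 256 + 64 + 32 + 8 + 2, so 1229^2410 ≡ 1580·849·2890·1553·1987·2274 ≡ 799 (mod 2963)
R · y^e mod p:
Squares mod 2963: 489^1≡489, 489^2≡2081, 489^4≡1618, 489^8≡1595, 489^16≡1771, 489^32≡1587, 489^64≡19, 489^128≡361, 489^256≡2912, 489^512≡2601, 489^1024≡672, 489^2048≡1208
2623 = 2048 + 512 + 32 + 16 + 8 + 4 + 2 + 1, so 489^2623 ≡ 1208·2601·1587·1771·1595·1618·2081·489 ≡ 690 (mod 2963)
2030·690 = 1400700 ≡ 2164 (mod 2963)
799 ≠ 2164; the check fails.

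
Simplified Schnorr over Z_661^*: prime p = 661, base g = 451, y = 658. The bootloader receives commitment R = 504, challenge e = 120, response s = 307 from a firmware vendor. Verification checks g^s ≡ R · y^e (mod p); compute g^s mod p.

451^2 = 203401 ≡ 474
451^4 ≡ 474^2 = 224676 ≡ 597
451^8 ≡ 597^2 = 356409 ≡ 130
451^16 ≡ 130^2 = 16900 ≡ 375
451^32 ≡ 375^2 = 140625 ≡ 493
451^64 ≡ 493^2 = 243049 ≡ 462
451^128 ≡ 462^2 = 213444 ≡ 602
451^256 ≡ 602^2 = 362404 ≡ 176
307 = 256 + 32 + 16 + 2 + 1, so 451^307 ≡ 176·493·375·474·451 ≡ 493 (mod 661)

493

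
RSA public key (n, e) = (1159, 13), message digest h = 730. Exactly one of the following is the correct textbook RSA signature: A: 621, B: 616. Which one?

Candidate A: 621^2 = 385641 ≡ 853; 621^4 ≡ 853^2 = 727609 ≡ 916; 621^8 ≡ 916^2 = 839056 ≡ 1099; 13 = 8 + 4 + 1, so 621^13 ≡ 1099·916·621 ≡ 72 (mod 1159)
Candidate B: 616^2 = 379456 ≡ 463; 616^4 ≡ 463^2 = 214369 ≡ 1113; 616^8 ≡ 1113^2 = 1238769 ≡ 957; 13 = 8 + 4 + 1, so 616^13 ≡ 957·1113·616 ≡ 730 (mod 1159)
  → matches h = 730

B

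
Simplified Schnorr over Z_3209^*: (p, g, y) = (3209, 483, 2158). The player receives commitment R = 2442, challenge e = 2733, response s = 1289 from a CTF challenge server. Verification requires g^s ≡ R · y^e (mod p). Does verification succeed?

fails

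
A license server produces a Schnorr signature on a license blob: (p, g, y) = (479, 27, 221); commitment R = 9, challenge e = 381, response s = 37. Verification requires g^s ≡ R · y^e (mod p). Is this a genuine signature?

g^s mod p:
27^2 = 729 ≡ 250
27^4 ≡ 250^2 = 62500 ≡ 230
27^8 ≡ 230^2 = 52900 ≡ 210
27^16 ≡ 210^2 = 44100 ≡ 32
27^32 ≡ 32^2 = 1024 ≡ 66
37 = 32 + 4 + 1, so 27^37 ≡ 66·230·27 ≡ 315 (mod 479)
R · y^e mod p:
221^2 = 48841 ≡ 462
221^4 ≡ 462^2 = 213444 ≡ 289
221^8 ≡ 289^2 = 83521 ≡ 175
221^16 ≡ 175^2 = 30625 ≡ 448
221^32 ≡ 448^2 = 200704 ≡ 3
221^64 ≡ 3^2 = 9
221^128 ≡ 9^2 = 81
221^256 ≡ 81^2 = 6561 ≡ 334
381 = 256 + 64 + 32 + 16 + 8 + 4 + 1, so 221^381 ≡ 334·9·3·448·175·289·221 ≡ 35 (mod 479)
9·35 = 315 ≡ 315 (mod 479)
315 ≡ 315 (mod 479); signature holds.

genuine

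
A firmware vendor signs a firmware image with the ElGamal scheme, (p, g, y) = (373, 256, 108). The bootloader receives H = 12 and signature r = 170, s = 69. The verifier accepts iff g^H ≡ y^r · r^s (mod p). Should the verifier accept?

reject

Left side g^H mod p:
256^2 = 65536 ≡ 261
256^4 ≡ 261^2 = 68121 ≡ 235
256^8 ≡ 235^2 = 55225 ≡ 21
12 = 8 + 4, so 256^12 ≡ 21·235 ≡ 86 (mod 373)
Right side y^r · r^s mod p:
108^2 = 11664 ≡ 101
108^4 ≡ 101^2 = 10201 ≡ 130
108^8 ≡ 130^2 = 16900 ≡ 115
108^16 ≡ 115^2 = 13225 ≡ 170
108^32 ≡ 170^2 = 28900 ≡ 179
108^64 ≡ 179^2 = 32041 ≡ 336
108^128 ≡ 336^2 = 112896 ≡ 250
170 = 128 + 32 + 8 + 2, so 108^170 ≡ 250·179·115·101 ≡ 226 (mod 373)
170^2 = 28900 ≡ 179
170^4 ≡ 179^2 = 32041 ≡ 336
170^8 ≡ 336^2 = 112896 ≡ 250
170^16 ≡ 250^2 = 62500 ≡ 209
170^32 ≡ 209^2 = 43681 ≡ 40
170^64 ≡ 40^2 = 1600 ≡ 108
69 = 64 + 4 + 1, so 170^69 ≡ 108·336·170 ≡ 286 (mod 373)
226·286 = 64636 ≡ 107 (mod 373)
86 ≠ 107, so verification fails.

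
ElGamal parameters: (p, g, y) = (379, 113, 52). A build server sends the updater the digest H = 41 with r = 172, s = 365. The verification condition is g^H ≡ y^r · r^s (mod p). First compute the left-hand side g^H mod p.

176

113^2 = 12769 ≡ 262
113^4 ≡ 262^2 = 68644 ≡ 45
113^8 ≡ 45^2 = 2025 ≡ 130
113^16 ≡ 130^2 = 16900 ≡ 224
113^32 ≡ 224^2 = 50176 ≡ 148
41 = 32 + 8 + 1, so 113^41 ≡ 148·130·113 ≡ 176 (mod 379)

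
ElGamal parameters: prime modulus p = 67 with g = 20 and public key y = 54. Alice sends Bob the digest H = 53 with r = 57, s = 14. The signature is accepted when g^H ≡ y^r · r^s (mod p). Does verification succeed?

fails

Left side g^H mod p:
20^53 mod 67 = 48
Right side y^r · r^s mod p:
54^57 mod 67 = 22
57^14 mod 67 = 56
22·56 = 1232 ≡ 26 (mod 67)
48 ≠ 26, so verification fails.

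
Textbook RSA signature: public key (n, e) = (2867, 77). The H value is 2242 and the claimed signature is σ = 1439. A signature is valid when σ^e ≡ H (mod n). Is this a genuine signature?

σ^2 ≡ 1439^2 = 2070721 ≡ 747
σ^4 ≡ 747^2 = 558009 ≡ 1811
σ^8 ≡ 1811^2 = 3279721 ≡ 2740
σ^16 ≡ 2740^2 = 7507600 ≡ 1794
σ^32 ≡ 1794^2 = 3218436 ≡ 1662
σ^64 ≡ 1662^2 = 2762244 ≡ 1323
77 = 64 + 8 + 4 + 1, so σ^77 ≡ 1323·2740·1811·1439 ≡ 2242 (mod 2867)
2242 = H, so the signature checks out.

genuine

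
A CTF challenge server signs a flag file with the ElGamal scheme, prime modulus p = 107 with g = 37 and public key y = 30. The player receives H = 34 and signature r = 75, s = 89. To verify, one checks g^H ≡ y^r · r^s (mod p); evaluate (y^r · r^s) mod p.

30^75 mod 107 = 53
75^89 mod 107 = 48
y^r · r^s ≡ 53·48 = 2544 ≡ 83 (mod 107)

83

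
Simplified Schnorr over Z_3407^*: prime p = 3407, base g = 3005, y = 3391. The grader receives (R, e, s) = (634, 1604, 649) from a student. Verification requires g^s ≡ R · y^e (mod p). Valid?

no

g^s mod p:
Squares mod 3407: 3005^1≡3005, 3005^2≡1475, 3005^4≡1959, 3005^8≡1399, 3005^16≡1583, 3005^32≡1744, 3005^64≡2492, 3005^128≡2510, 3005^256≡557, 3005^512≡212
649 = 512 + 128 + 8 + 1, so 3005^649 ≡ 212·2510·1399·3005 ≡ 711 (mod 3407)
R · y^e mod p:
Squares mod 3407: 3391^1≡3391, 3391^2≡256, 3391^4≡803, 3391^8≡886, 3391^16≡1386, 3391^32≡2855, 3391^64≡1481, 3391^128≡2660, 3391^256≡2668, 3391^512≡1001, 3391^1024≡343
1604 = 1024 + 512 + 64 + 4, so 3391^1604 ≡ 343·1001·1481·803 ≡ 515 (mod 3407)
634·515 = 326510 ≡ 2845 (mod 3407)
711 ≠ 2845; the check fails.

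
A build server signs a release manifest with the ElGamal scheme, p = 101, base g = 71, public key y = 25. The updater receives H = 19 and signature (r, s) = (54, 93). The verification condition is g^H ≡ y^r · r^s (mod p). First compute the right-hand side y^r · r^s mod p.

78

25^2 = 625 ≡ 19
25^4 ≡ 19^2 = 361 ≡ 58
25^8 ≡ 58^2 = 3364 ≡ 31
25^16 ≡ 31^2 = 961 ≡ 52
25^32 ≡ 52^2 = 2704 ≡ 78
54 = 32 + 16 + 4 + 2, so 25^54 ≡ 78·52·58·19 ≡ 58 (mod 101)
54^2 = 2916 ≡ 88
54^4 ≡ 88^2 = 7744 ≡ 68
54^8 ≡ 68^2 = 4624 ≡ 79
54^16 ≡ 79^2 = 6241 ≡ 80
54^32 ≡ 80^2 = 6400 ≡ 37
54^64 ≡ 37^2 = 1369 ≡ 56
93 = 64 + 16 + 8 + 4 + 1, so 54^93 ≡ 56·80·79·68·54 ≡ 71 (mod 101)
y^r · r^s ≡ 58·71 = 4118 ≡ 78 (mod 101)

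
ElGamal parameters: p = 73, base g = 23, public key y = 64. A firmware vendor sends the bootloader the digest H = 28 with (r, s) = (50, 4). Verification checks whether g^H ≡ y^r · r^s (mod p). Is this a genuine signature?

genuine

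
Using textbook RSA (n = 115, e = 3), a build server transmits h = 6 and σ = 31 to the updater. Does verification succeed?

Squares mod 115: σ^1≡31, σ^2≡41
3 = 2 + 1, so σ^3 ≡ 41·31 ≡ 6 (mod 115)
σ^3 mod 115 = 6 matches h.

passes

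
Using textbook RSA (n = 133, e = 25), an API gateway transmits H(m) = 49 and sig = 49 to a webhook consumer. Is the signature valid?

valid

Squares mod 133: sig^1≡49, sig^2≡7, sig^4≡49, sig^8≡7, sig^16≡49
25 = 16 + 8 + 1, so sig^25 ≡ 49·7·49 ≡ 49 (mod 133)
Since 49 equals the digest 49, verification succeeds.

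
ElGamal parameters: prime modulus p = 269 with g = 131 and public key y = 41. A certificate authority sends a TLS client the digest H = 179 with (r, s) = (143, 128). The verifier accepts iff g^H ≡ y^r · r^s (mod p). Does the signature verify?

Left side g^H mod p:
Squares mod 269: 131^1≡131, 131^2≡214, 131^4≡66, 131^8≡52, 131^16≡14, 131^32≡196, 131^64≡218, 131^128≡180
179 = 128 + 32 + 16 + 2 + 1, so 131^179 ≡ 180·196·14·214·131 ≡ 205 (mod 269)
Right side y^r · r^s mod p:
Squares mod 269: 41^1≡41, 41^2≡67, 41^4≡185, 41^8≡62, 41^16≡78, 41^32≡166, 41^64≡118, 41^128≡205
143 = 128 + 8 + 4 + 2 + 1, so 41^143 ≡ 205·62·185·67·41 ≡ 121 (mod 269)
Squares mod 269: 143^1≡143, 143^2≡5, 143^4≡25, 143^8≡87, 143^16≡37, 143^32≡24, 143^64≡38, 143^128≡99
143^128 ≡ 99 (mod 269)
121·99 = 11979 ≡ 143 (mod 269)
205 ≠ 143, so verification fails.

does not verify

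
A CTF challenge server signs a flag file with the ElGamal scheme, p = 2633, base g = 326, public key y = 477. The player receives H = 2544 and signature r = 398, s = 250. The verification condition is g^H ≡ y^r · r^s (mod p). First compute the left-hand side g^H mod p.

326^2 = 106276 ≡ 956
326^4 ≡ 956^2 = 913936 ≡ 285
326^8 ≡ 285^2 = 81225 ≡ 2235
326^16 ≡ 2235^2 = 4995225 ≡ 424
326^32 ≡ 424^2 = 179776 ≡ 732
326^64 ≡ 732^2 = 535824 ≡ 1325
326^128 ≡ 1325^2 = 1755625 ≡ 2047
326^256 ≡ 2047^2 = 4190209 ≡ 1106
326^512 ≡ 1106^2 = 1223236 ≡ 1524
326^1024 ≡ 1524^2 = 2322576 ≡ 270
326^2048 ≡ 270^2 = 72900 ≡ 1809
2544 = 2048 + 256 + 128 + 64 + 32 + 16, so 326^2544 ≡ 1809·1106·2047·1325·732·424 ≡ 1261 (mod 2633)

1261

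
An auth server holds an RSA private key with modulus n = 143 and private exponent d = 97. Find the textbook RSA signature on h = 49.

h^2 ≡ 49^2 = 2401 ≡ 113
h^4 ≡ 113^2 = 12769 ≡ 42
h^8 ≡ 42^2 = 1764 ≡ 48
h^16 ≡ 48^2 = 2304 ≡ 16
h^32 ≡ 16^2 = 256 ≡ 113
h^64 ≡ 113^2 = 12769 ≡ 42
97 = 64 + 32 + 1, so h^97 ≡ 42·113·49 ≡ 36 (mod 143)

36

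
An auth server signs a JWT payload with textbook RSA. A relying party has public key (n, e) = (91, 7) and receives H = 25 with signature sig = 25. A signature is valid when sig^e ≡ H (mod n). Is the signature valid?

valid

Squares mod 91: sig^1≡25, sig^2≡79, sig^4≡53
7 = 4 + 2 + 1, so sig^7 ≡ 53·79·25 ≡ 25 (mod 91)
Since 25 equals the digest 25, verification succeeds.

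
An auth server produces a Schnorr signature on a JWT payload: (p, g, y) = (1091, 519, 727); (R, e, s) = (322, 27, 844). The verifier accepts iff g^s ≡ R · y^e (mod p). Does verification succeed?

fails

g^s mod p:
Squares mod 1091: 519^1≡519, 519^2≡975, 519^4≡364, 519^8≡485, 519^16≡660, 519^32≡291, 519^64≡674, 519^128≡420, 519^256≡749, 519^512≡227
844 = 512 + 256 + 64 + 8 + 4, so 519^844 ≡ 227·749·674·485·364 ≡ 5 (mod 1091)
R · y^e mod p:
Squares mod 1091: 727^1≡727, 727^2≡485, 727^4≡660, 727^8≡291, 727^16≡674
27 = 16 + 8 + 2 + 1, so 727^27 ≡ 674·291·485·727 ≡ 494 (mod 1091)
322·494 = 159068 ≡ 873 (mod 1091)
5 ≠ 873; the check fails.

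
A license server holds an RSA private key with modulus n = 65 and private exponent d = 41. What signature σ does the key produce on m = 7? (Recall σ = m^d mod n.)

m^41 mod 65 = 37

37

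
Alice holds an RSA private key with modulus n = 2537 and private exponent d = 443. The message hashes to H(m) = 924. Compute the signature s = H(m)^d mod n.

(H(m))^2 ≡ 924^2 = 853776 ≡ 1344
(H(m))^4 ≡ 1344^2 = 1806336 ≡ 2529
(H(m))^8 ≡ 2529^2 = 6395841 ≡ 64
(H(m))^16 ≡ 64^2 = 4096 ≡ 1559
(H(m))^32 ≡ 1559^2 = 2430481 ≡ 35
(H(m))^64 ≡ 35^2 = 1225
(H(m))^128 ≡ 1225^2 = 1500625 ≡ 1258
(H(m))^256 ≡ 1258^2 = 1582564 ≡ 2013
443 = 256 + 128 + 32 + 16 + 8 + 2 + 1, so (H(m))^443 ≡ 2013·1258·35·1559·64·1344·924 ≡ 54 (mod 2537)

54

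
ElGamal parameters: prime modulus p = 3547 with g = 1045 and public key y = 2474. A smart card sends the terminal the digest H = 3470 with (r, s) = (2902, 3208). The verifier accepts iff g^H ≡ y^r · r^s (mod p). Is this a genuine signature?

Left side g^H mod p:
1045^2 = 1092025 ≡ 3096
1045^4 ≡ 3096^2 = 9585216 ≡ 1222
1045^8 ≡ 1222^2 = 1493284 ≡ 3544
1045^16 ≡ 3544^2 = 12559936 ≡ 9
1045^32 ≡ 9^2 = 81
1045^64 ≡ 81^2 = 6561 ≡ 3014
1045^128 ≡ 3014^2 = 9084196 ≡ 329
1045^256 ≡ 329^2 = 108241 ≡ 1831
1045^512 ≡ 1831^2 = 3352561 ≡ 646
1045^1024 ≡ 646^2 = 417316 ≡ 2317
1045^2048 ≡ 2317^2 = 5368489 ≡ 1878
3470 = 2048 + 1024 + 256 + 128 + 8 + 4 + 2, so 1045^3470 ≡ 1878·2317·1831·329·3544·1222·3096 ≡ 2201 (mod 3547)
Right side y^r · r^s mod p:
2474^2 = 6120676 ≡ 2101
2474^4 ≡ 2101^2 = 4414201 ≡ 1733
2474^8 ≡ 1733^2 = 3003289 ≡ 2527
2474^16 ≡ 2527^2 = 6385729 ≡ 1129
2474^32 ≡ 1129^2 = 1274641 ≡ 1268
2474^64 ≡ 1268^2 = 1607824 ≡ 1033
2474^128 ≡ 1033^2 = 1067089 ≡ 2989
2474^256 ≡ 2989^2 = 8934121 ≡ 2775
2474^512 ≡ 2775^2 = 7700625 ≡ 88
2474^1024 ≡ 88^2 = 7744 ≡ 650
2474^2048 ≡ 650^2 = 422500 ≡ 407
2902 = 2048 + 512 + 256 + 64 + 16 + 4 + 2, so 2474^2902 ≡ 407·88·2775·1033·1129·1733·2101 ≡ 1514 (mod 3547)
2902^2 = 8421604 ≡ 1026
2902^4 ≡ 1026^2 = 1052676 ≡ 2764
2902^8 ≡ 2764^2 = 7639696 ≡ 3005
2902^16 ≡ 3005^2 = 9030025 ≡ 2910
2902^32 ≡ 2910^2 = 8468100 ≡ 1411
2902^64 ≡ 1411^2 = 1990921 ≡ 1054
2902^128 ≡ 1054^2 = 1110916 ≡ 705
2902^256 ≡ 705^2 = 497025 ≡ 445
2902^512 ≡ 445^2 = 198025 ≡ 2940
2902^1024 ≡ 2940^2 = 8643600 ≡ 3108
2902^2048 ≡ 3108^2 = 9659664 ≡ 1183
3208 = 2048 + 1024 + 128 + 8, so 2902^3208 ≡ 1183·3108·705·3005 ≡ 1044 (mod 3547)
1514·1044 = 1580616 ≡ 2201 (mod 3547)
2201 ≡ 2201 (mod 3547), so the signature is genuine.

genuine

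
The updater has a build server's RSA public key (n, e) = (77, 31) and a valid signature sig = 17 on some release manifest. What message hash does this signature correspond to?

17

Squares mod 77: sig^1≡17, sig^2≡58, sig^4≡53, sig^8≡37, sig^16≡60
31 = 16 + 8 + 4 + 2 + 1, so sig^31 ≡ 60·37·53·58·17 ≡ 17 (mod 77)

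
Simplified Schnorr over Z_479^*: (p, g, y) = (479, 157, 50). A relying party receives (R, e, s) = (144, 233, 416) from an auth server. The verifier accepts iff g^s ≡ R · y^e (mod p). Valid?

yes

g^s mod p:
157^2 = 24649 ≡ 220
157^4 ≡ 220^2 = 48400 ≡ 21
157^8 ≡ 21^2 = 441
157^16 ≡ 441^2 = 194481 ≡ 7
157^32 ≡ 7^2 = 49
157^64 ≡ 49^2 = 2401 ≡ 6
157^128 ≡ 6^2 = 36
157^256 ≡ 36^2 = 1296 ≡ 338
416 = 256 + 128 + 32, so 157^416 ≡ 338·36·49 ≡ 356 (mod 479)
R · y^e mod p:
50^2 = 2500 ≡ 105
50^4 ≡ 105^2 = 11025 ≡ 8
50^8 ≡ 8^2 = 64
50^16 ≡ 64^2 = 4096 ≡ 264
50^32 ≡ 264^2 = 69696 ≡ 241
50^64 ≡ 241^2 = 58081 ≡ 122
50^128 ≡ 122^2 = 14884 ≡ 35
233 = 128 + 64 + 32 + 8 + 1, so 50^233 ≡ 35·122·241·64·50 ≡ 69 (mod 479)
144·69 = 9936 ≡ 356 (mod 479)
356 ≡ 356 (mod 479); signature holds.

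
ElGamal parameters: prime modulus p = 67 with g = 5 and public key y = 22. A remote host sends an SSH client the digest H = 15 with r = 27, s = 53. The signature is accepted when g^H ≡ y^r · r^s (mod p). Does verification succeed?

Left side g^H mod p:
5^2 = 25
5^4 ≡ 25^2 = 625 ≡ 22
5^8 ≡ 22^2 = 484 ≡ 15
15 = 8 + 4 + 2 + 1, so 5^15 ≡ 15·22·25·5 ≡ 45 (mod 67)
Right side y^r · r^s mod p:
22^2 = 484 ≡ 15
22^4 ≡ 15^2 = 225 ≡ 24
22^8 ≡ 24^2 = 576 ≡ 40
22^16 ≡ 40^2 = 1600 ≡ 59
27 = 16 + 8 + 2 + 1, so 22^27 ≡ 59·40·15·22 ≡ 59 (mod 67)
27^2 = 729 ≡ 59
27^4 ≡ 59^2 = 3481 ≡ 64
27^8 ≡ 64^2 = 4096 ≡ 9
27^16 ≡ 9^2 = 81 ≡ 14
27^32 ≡ 14^2 = 196 ≡ 62
53 = 32 + 16 + 4 + 1, so 27^53 ≡ 62·14·64·27 ≡ 42 (mod 67)
59·42 = 2478 ≡ 66 (mod 67)
45 ≠ 66, so verification fails.

fails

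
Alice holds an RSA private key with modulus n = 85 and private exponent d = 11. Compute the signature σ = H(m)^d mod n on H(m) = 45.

80

Squares mod 85: (H(m))^1≡45, (H(m))^2≡70, (H(m))^4≡55, (H(m))^8≡50
11 = 8 + 2 + 1, so (H(m))^11 ≡ 50·70·45 ≡ 80 (mod 85)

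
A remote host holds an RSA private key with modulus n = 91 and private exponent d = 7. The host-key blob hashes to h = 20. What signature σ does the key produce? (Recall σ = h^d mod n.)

6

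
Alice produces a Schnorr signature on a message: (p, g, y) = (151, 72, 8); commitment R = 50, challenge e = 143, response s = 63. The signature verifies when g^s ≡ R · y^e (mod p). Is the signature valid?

invalid

g^s mod p:
72^2 = 5184 ≡ 50
72^4 ≡ 50^2 = 2500 ≡ 84
72^8 ≡ 84^2 = 7056 ≡ 110
72^16 ≡ 110^2 = 12100 ≡ 20
72^32 ≡ 20^2 = 400 ≡ 98
63 = 32 + 16 + 8 + 4 + 2 + 1, so 72^63 ≡ 98·20·110·84·50·72 ≡ 125 (mod 151)
R · y^e mod p:
8^2 = 64
8^4 ≡ 64^2 = 4096 ≡ 19
8^8 ≡ 19^2 = 361 ≡ 59
8^16 ≡ 59^2 = 3481 ≡ 8
8^32 ≡ 8^2 = 64
8^64 ≡ 64^2 = 4096 ≡ 19
8^128 ≡ 19^2 = 361 ≡ 59
143 = 128 + 8 + 4 + 2 + 1, so 8^143 ≡ 59·59·19·64·8 ≡ 59 (mod 151)
50·59 = 2950 ≡ 81 (mod 151)
125 ≠ 81; the check fails.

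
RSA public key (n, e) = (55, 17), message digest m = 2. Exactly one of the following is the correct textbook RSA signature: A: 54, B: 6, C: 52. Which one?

Candidate A: Squares mod 55: 54^1≡54, 54^2≡1, 54^4≡1, 54^8≡1, 54^16≡1; 17 = 16 + 1, so 54^17 ≡ 1·54 ≡ 54 (mod 55)
Candidate B: Squares mod 55: 6^1≡6, 6^2≡36, 6^4≡31, 6^8≡26, 6^16≡16; 17 = 16 + 1, so 6^17 ≡ 16·6 ≡ 41 (mod 55)
Candidate C: Squares mod 55: 52^1≡52, 52^2≡9, 52^4≡26, 52^8≡16, 52^16≡36; 17 = 16 + 1, so 52^17 ≡ 36·52 ≡ 2 (mod 55)
  → matches m = 2

C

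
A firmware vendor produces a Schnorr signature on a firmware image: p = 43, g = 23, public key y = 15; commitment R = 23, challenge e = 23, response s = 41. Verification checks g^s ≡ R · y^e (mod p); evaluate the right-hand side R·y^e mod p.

15

15^2 = 225 ≡ 10
15^4 ≡ 10^2 = 100 ≡ 14
15^8 ≡ 14^2 = 196 ≡ 24
15^16 ≡ 24^2 = 576 ≡ 17
23 = 16 + 4 + 2 + 1, so 15^23 ≡ 17·14·10·15 ≡ 10 (mod 43)
R · y^e ≡ 23·10 = 230 ≡ 15 (mod 43)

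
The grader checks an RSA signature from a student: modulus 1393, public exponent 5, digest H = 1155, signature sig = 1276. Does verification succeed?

fails

Squares mod 1393: sig^1≡1276, sig^2≡1152, sig^4≡968
5 = 4 + 1, so sig^5 ≡ 968·1276 ≡ 970 (mod 1393)
970 ≠ 1155, so verification fails.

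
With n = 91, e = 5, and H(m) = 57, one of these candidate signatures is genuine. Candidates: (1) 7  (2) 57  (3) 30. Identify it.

2

Candidate 1: Squares mod 91: 7^1≡7, 7^2≡49, 7^4≡35; 5 = 4 + 1, so 7^5 ≡ 35·7 ≡ 63 (mod 91)
Candidate 2: Squares mod 91: 57^1≡57, 57^2≡64, 57^4≡1; 5 = 4 + 1, so 57^5 ≡ 1·57 ≡ 57 (mod 91)
  → matches H(m) = 57
Candidate 3: Squares mod 91: 30^1≡30, 30^2≡81, 30^4≡9; 5 = 4 + 1, so 30^5 ≡ 9·30 ≡ 88 (mod 91)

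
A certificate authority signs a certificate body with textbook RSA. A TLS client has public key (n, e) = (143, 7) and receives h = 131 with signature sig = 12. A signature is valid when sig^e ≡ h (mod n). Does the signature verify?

sig^2 ≡ 12^2 = 144 ≡ 1
sig^4 ≡ 1^2 = 1
7 = 4 + 2 + 1, so sig^7 ≡ 1·1·12 ≡ 12 (mod 143)
12 ≠ 131, so verification fails.

does not verify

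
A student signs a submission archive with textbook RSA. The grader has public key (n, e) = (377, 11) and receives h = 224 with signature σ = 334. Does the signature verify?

verifies

σ^2 ≡ 334^2 = 111556 ≡ 341
σ^4 ≡ 341^2 = 116281 ≡ 165
σ^8 ≡ 165^2 = 27225 ≡ 81
11 = 8 + 2 + 1, so σ^11 ≡ 81·341·334 ≡ 224 (mod 377)
224 = h, so the signature checks out.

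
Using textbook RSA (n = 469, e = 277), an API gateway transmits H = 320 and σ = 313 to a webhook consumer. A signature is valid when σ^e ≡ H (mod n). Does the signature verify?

verifies

Squares mod 469: σ^1≡313, σ^2≡417, σ^4≡359, σ^8≡375, σ^16≡394, σ^32≡466, σ^64≡9, σ^128≡81, σ^256≡464
277 = 256 + 16 + 4 + 1, so σ^277 ≡ 464·394·359·313 ≡ 320 (mod 469)
320 = H, so the signature checks out.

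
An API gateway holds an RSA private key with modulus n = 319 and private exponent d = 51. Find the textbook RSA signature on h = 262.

262

Squares mod 319: h^1≡262, h^2≡59, h^4≡291, h^8≡146, h^16≡262, h^32≡59
51 = 32 + 16 + 2 + 1, so h^51 ≡ 59·262·59·262 ≡ 262 (mod 319)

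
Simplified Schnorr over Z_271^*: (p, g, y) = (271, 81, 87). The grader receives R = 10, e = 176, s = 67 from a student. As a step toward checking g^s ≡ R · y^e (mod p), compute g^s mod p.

Squares mod 271: 81^1≡81, 81^2≡57, 81^4≡268, 81^8≡9, 81^16≡81, 81^32≡57, 81^64≡268
67 = 64 + 2 + 1, so 81^67 ≡ 268·57·81 ≡ 241 (mod 271)

241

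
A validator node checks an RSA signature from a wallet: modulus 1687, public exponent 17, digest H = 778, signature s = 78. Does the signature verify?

verifies

s^2 ≡ 78^2 = 6084 ≡ 1023
s^4 ≡ 1023^2 = 1046529 ≡ 589
s^8 ≡ 589^2 = 346921 ≡ 1086
s^16 ≡ 1086^2 = 1179396 ≡ 183
17 = 16 + 1, so s^17 ≡ 183·78 ≡ 778 (mod 1687)
Since 778 equals the digest 778, verification succeeds.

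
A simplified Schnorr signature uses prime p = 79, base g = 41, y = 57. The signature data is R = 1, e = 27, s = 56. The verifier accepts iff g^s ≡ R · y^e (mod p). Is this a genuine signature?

forged

g^s mod p:
41^2 = 1681 ≡ 22
41^4 ≡ 22^2 = 484 ≡ 10
41^8 ≡ 10^2 = 100 ≡ 21
41^16 ≡ 21^2 = 441 ≡ 46
41^32 ≡ 46^2 = 2116 ≡ 62
56 = 32 + 16 + 8, so 41^56 ≡ 62·46·21 ≡ 10 (mod 79)
R · y^e mod p:
57^2 = 3249 ≡ 10
57^4 ≡ 10^2 = 100 ≡ 21
57^8 ≡ 21^2 = 441 ≡ 46
57^16 ≡ 46^2 = 2116 ≡ 62
27 = 16 + 8 + 2 + 1, so 57^27 ≡ 62·46·10·57 ≡ 57 (mod 79)
1·57 = 57 ≡ 57 (mod 79)
10 ≠ 57; the check fails.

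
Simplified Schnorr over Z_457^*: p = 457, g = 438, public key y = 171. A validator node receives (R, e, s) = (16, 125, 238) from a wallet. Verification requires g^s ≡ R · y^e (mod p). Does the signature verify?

g^s mod p:
438^2 = 191844 ≡ 361
438^4 ≡ 361^2 = 130321 ≡ 76
438^8 ≡ 76^2 = 5776 ≡ 292
438^16 ≡ 292^2 = 85264 ≡ 262
438^32 ≡ 262^2 = 68644 ≡ 94
438^64 ≡ 94^2 = 8836 ≡ 153
438^128 ≡ 153^2 = 23409 ≡ 102
238 = 128 + 64 + 32 + 8 + 4 + 2, so 438^238 ≡ 102·153·94·292·76·361 ≡ 302 (mod 457)
R · y^e mod p:
171^2 = 29241 ≡ 450
171^4 ≡ 450^2 = 202500 ≡ 49
171^8 ≡ 49^2 = 2401 ≡ 116
171^16 ≡ 116^2 = 13456 ≡ 203
171^32 ≡ 203^2 = 41209 ≡ 79
171^64 ≡ 79^2 = 6241 ≡ 300
125 = 64 + 32 + 16 + 8 + 4 + 1, so 171^125 ≡ 300·79·203·116·49·171 ≡ 76 (mod 457)
16·76 = 1216 ≡ 302 (mod 457)
302 ≡ 302 (mod 457); signature holds.

verifies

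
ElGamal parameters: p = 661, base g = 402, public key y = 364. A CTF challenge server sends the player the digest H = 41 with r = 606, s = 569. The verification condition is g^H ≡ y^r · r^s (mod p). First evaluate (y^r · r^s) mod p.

364^2 = 132496 ≡ 296
364^4 ≡ 296^2 = 87616 ≡ 364
364^8 ≡ 364^2 = 132496 ≡ 296
364^16 ≡ 296^2 = 87616 ≡ 364
364^32 ≡ 364^2 = 132496 ≡ 296
364^64 ≡ 296^2 = 87616 ≡ 364
364^128 ≡ 364^2 = 132496 ≡ 296
364^256 ≡ 296^2 = 87616 ≡ 364
364^512 ≡ 364^2 = 132496 ≡ 296
606 = 512 + 64 + 16 + 8 + 4 + 2, so 364^606 ≡ 296·364·364·296·364·296 ≡ 1 (mod 661)
606^2 = 367236 ≡ 381
606^4 ≡ 381^2 = 145161 ≡ 402
606^8 ≡ 402^2 = 161604 ≡ 320
606^16 ≡ 320^2 = 102400 ≡ 606
606^32 ≡ 606^2 = 367236 ≡ 381
606^64 ≡ 381^2 = 145161 ≡ 402
606^128 ≡ 402^2 = 161604 ≡ 320
606^256 ≡ 320^2 = 102400 ≡ 606
606^512 ≡ 606^2 = 367236 ≡ 381
569 = 512 + 32 + 16 + 8 + 1, so 606^569 ≡ 381·381·606·320·606 ≡ 12 (mod 661)
y^r · r^s ≡ 1·12 = 12 ≡ 12 (mod 661)

12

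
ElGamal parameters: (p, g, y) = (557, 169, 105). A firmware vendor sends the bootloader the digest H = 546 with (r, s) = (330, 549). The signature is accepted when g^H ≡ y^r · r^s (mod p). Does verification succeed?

Left side g^H mod p:
Squares mod 557: 169^1≡169, 169^2≡154, 169^4≡322, 169^8≡82, 169^16≡40, 169^32≡486, 169^64≡28, 169^128≡227, 169^256≡285, 169^512≡460
546 = 512 + 32 + 2, so 169^546 ≡ 460·486·154 ≡ 70 (mod 557)
Right side y^r · r^s mod p:
Squares mod 557: 105^1≡105, 105^2≡442, 105^4≡414, 105^8≡397, 105^16≡535, 105^32≡484, 105^64≡316, 105^128≡153, 105^256≡15
330 = 256 + 64 + 8 + 2, so 105^330 ≡ 15·316·397·442 ≡ 383 (mod 557)
Squares mod 557: 330^1≡330, 330^2≡285, 330^4≡460, 330^8≡497, 330^16≡258, 330^32≡281, 330^64≡424, 330^128≡422, 330^256≡401, 330^512≡385
549 = 512 + 32 + 4 + 1, so 330^549 ≡ 385·281·460·330 ≡ 273 (mod 557)
383·273 = 104559 ≡ 400 (mod 557)
70 ≠ 400, so verification fails.

fails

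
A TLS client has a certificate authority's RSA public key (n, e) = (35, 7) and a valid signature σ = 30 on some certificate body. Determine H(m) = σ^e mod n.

30

σ^2 ≡ 30^2 = 900 ≡ 25
σ^4 ≡ 25^2 = 625 ≡ 30
7 = 4 + 2 + 1, so σ^7 ≡ 30·25·30 ≡ 30 (mod 35)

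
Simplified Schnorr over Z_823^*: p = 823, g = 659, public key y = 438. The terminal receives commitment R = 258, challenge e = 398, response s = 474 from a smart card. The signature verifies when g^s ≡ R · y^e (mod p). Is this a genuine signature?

g^s mod p:
659^2 = 434281 ≡ 560
659^4 ≡ 560^2 = 313600 ≡ 37
659^8 ≡ 37^2 = 1369 ≡ 546
659^16 ≡ 546^2 = 298116 ≡ 190
659^32 ≡ 190^2 = 36100 ≡ 711
659^64 ≡ 711^2 = 505521 ≡ 199
659^128 ≡ 199^2 = 39601 ≡ 97
659^256 ≡ 97^2 = 9409 ≡ 356
474 = 256 + 128 + 64 + 16 + 8 + 2, so 659^474 ≡ 356·97·199·190·546·560 ≡ 606 (mod 823)
R · y^e mod p:
438^2 = 191844 ≡ 85
438^4 ≡ 85^2 = 7225 ≡ 641
438^8 ≡ 641^2 = 410881 ≡ 204
438^16 ≡ 204^2 = 41616 ≡ 466
438^32 ≡ 466^2 = 217156 ≡ 707
438^64 ≡ 707^2 = 499849 ≡ 288
438^128 ≡ 288^2 = 82944 ≡ 644
438^256 ≡ 644^2 = 414736 ≡ 767
398 = 256 + 128 + 8 + 4 + 2, so 438^398 ≡ 767·644·204·641·85 ≡ 366 (mod 823)
258·366 = 94428 ≡ 606 (mod 823)
606 ≡ 606 (mod 823); signature holds.

genuine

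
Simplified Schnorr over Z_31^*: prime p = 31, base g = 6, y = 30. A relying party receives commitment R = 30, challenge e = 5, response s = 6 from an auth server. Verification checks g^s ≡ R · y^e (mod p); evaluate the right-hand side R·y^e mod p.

30^2 = 900 ≡ 1
30^4 ≡ 1^2 = 1
5 = 4 + 1, so 30^5 ≡ 1·30 ≡ 30 (mod 31)
R · y^e ≡ 30·30 = 900 ≡ 1 (mod 31)

1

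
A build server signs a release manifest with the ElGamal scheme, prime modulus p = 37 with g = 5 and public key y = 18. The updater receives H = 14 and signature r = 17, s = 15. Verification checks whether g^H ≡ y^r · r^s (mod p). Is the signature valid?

valid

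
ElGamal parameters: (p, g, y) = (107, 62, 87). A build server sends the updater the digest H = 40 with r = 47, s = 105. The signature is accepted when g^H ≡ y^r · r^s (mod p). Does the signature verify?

Left side g^H mod p:
62^2 = 3844 ≡ 99
62^4 ≡ 99^2 = 9801 ≡ 64
62^8 ≡ 64^2 = 4096 ≡ 30
62^16 ≡ 30^2 = 900 ≡ 44
62^32 ≡ 44^2 = 1936 ≡ 10
40 = 32 + 8, so 62^40 ≡ 10·30 ≡ 86 (mod 107)
Right side y^r · r^s mod p:
87^2 = 7569 ≡ 79
87^4 ≡ 79^2 = 6241 ≡ 35
87^8 ≡ 35^2 = 1225 ≡ 48
87^16 ≡ 48^2 = 2304 ≡ 57
87^32 ≡ 57^2 = 3249 ≡ 39
47 = 32 + 8 + 4 + 2 + 1, so 87^47 ≡ 39·48·35·79·87 ≡ 44 (mod 107)
47^2 = 2209 ≡ 69
47^4 ≡ 69^2 = 4761 ≡ 53
47^8 ≡ 53^2 = 2809 ≡ 27
47^16 ≡ 27^2 = 729 ≡ 87
47^32 ≡ 87^2 = 7569 ≡ 79
47^64 ≡ 79^2 = 6241 ≡ 35
105 = 64 + 32 + 8 + 1, so 47^105 ≡ 35·79·27·47 ≡ 41 (mod 107)
44·41 = 1804 ≡ 92 (mod 107)
86 ≠ 92, so verification fails.

does not verify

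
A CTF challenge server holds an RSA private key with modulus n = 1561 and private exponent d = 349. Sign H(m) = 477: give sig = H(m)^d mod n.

(H(m))^349 mod 1561 = 624

624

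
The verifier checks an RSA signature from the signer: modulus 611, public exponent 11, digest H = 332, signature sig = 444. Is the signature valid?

valid

sig^2 ≡ 444^2 = 197136 ≡ 394
sig^4 ≡ 394^2 = 155236 ≡ 42
sig^8 ≡ 42^2 = 1764 ≡ 542
11 = 8 + 2 + 1, so sig^11 ≡ 542·394·444 ≡ 332 (mod 611)
sig^11 mod 611 = 332 matches H.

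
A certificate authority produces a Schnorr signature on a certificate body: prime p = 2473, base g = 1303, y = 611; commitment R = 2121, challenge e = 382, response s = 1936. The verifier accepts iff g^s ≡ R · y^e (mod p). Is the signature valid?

valid

g^s mod p:
1303^1936 mod 2473 = 1163
R · y^e mod p:
611^382 mod 2473 = 355
2121·355 = 752955 ≡ 1163 (mod 2473)
1163 ≡ 1163 (mod 2473); signature holds.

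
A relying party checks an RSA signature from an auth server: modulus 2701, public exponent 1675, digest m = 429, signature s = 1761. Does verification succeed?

Squares mod 2701: s^1≡1761, s^2≡373, s^4≡1378, s^8≡81, s^16≡1159, s^32≡884, s^64≡867, s^128≡811, s^256≡1378, s^512≡81, s^1024≡1159
1675 = 1024 + 512 + 128 + 8 + 2 + 1, so s^1675 ≡ 1159·81·811·81·373·1761 ≡ 2272 (mod 2701)
The recovered value 2272 does not match the digest 429.

fails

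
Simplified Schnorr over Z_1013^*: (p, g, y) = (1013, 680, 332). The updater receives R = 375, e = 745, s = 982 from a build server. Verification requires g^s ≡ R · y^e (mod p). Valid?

yes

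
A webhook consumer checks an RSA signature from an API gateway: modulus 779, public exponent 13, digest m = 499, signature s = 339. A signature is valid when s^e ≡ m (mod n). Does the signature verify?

verifies

Squares mod 779: s^1≡339, s^2≡408, s^4≡537, s^8≡139
13 = 8 + 4 + 1, so s^13 ≡ 139·537·339 ≡ 499 (mod 779)
s^13 mod 779 = 499 matches m.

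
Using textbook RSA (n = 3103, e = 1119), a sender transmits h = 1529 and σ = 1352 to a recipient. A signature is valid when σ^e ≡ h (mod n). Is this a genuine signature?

genuine

σ^2 ≡ 1352^2 = 1827904 ≡ 237
σ^4 ≡ 237^2 = 56169 ≡ 315
σ^8 ≡ 315^2 = 99225 ≡ 3032
σ^16 ≡ 3032^2 = 9193024 ≡ 1938
σ^32 ≡ 1938^2 = 3755844 ≡ 1214
σ^64 ≡ 1214^2 = 1473796 ≡ 2974
σ^128 ≡ 2974^2 = 8844676 ≡ 1126
σ^256 ≡ 1126^2 = 1267876 ≡ 1852
σ^512 ≡ 1852^2 = 3429904 ≡ 1089
σ^1024 ≡ 1089^2 = 1185921 ≡ 575
1119 = 1024 + 64 + 16 + 8 + 4 + 2 + 1, so σ^1119 ≡ 575·2974·1938·3032·315·237·1352 ≡ 1529 (mod 3103)
Since 1529 equals the digest 1529, verification succeeds.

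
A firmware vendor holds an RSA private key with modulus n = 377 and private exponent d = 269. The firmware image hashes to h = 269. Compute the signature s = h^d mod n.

h^269 mod 377 = 68

68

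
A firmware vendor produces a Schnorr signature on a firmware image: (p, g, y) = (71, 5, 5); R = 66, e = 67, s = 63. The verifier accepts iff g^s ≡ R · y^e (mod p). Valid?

no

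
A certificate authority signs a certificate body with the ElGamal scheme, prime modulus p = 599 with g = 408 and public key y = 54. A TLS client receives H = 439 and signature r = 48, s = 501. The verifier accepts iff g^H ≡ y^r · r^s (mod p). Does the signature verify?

verifies

Left side g^H mod p:
408^2 = 166464 ≡ 541
408^4 ≡ 541^2 = 292681 ≡ 369
408^8 ≡ 369^2 = 136161 ≡ 188
408^16 ≡ 188^2 = 35344 ≡ 3
408^32 ≡ 3^2 = 9
408^64 ≡ 9^2 = 81
408^128 ≡ 81^2 = 6561 ≡ 571
408^256 ≡ 571^2 = 326041 ≡ 185
439 = 256 + 128 + 32 + 16 + 4 + 2 + 1, so 408^439 ≡ 185·571·9·3·369·541·408 ≡ 141 (mod 599)
Right side y^r · r^s mod p:
54^2 = 2916 ≡ 520
54^4 ≡ 520^2 = 270400 ≡ 251
54^8 ≡ 251^2 = 63001 ≡ 106
54^16 ≡ 106^2 = 11236 ≡ 454
54^32 ≡ 454^2 = 206116 ≡ 60
48 = 32 + 16, so 54^48 ≡ 60·454 ≡ 285 (mod 599)
48^2 = 2304 ≡ 507
48^4 ≡ 507^2 = 257049 ≡ 78
48^8 ≡ 78^2 = 6084 ≡ 94
48^16 ≡ 94^2 = 8836 ≡ 450
48^32 ≡ 450^2 = 202500 ≡ 38
48^64 ≡ 38^2 = 1444 ≡ 246
48^128 ≡ 246^2 = 60516 ≡ 17
48^256 ≡ 17^2 = 289
501 = 256 + 128 + 64 + 32 + 16 + 4 + 1, so 48^501 ≡ 289·17·246·38·450·78·48 ≡ 486 (mod 599)
285·486 = 138510 ≡ 141 (mod 599)
141 ≡ 141 (mod 599), so the signature is genuine.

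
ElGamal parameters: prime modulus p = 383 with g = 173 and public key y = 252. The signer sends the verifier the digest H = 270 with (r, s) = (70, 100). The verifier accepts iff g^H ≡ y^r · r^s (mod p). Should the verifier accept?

reject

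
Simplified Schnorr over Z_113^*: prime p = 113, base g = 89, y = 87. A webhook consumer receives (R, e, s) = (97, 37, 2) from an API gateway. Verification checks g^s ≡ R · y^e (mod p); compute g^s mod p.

11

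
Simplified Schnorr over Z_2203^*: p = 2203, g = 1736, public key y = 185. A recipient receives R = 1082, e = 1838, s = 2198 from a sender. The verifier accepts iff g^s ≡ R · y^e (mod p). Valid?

yes

g^s mod p:
1736^2 = 3013696 ≡ 2195
1736^4 ≡ 2195^2 = 4818025 ≡ 64
1736^8 ≡ 64^2 = 4096 ≡ 1893
1736^16 ≡ 1893^2 = 3583449 ≡ 1371
1736^32 ≡ 1371^2 = 1879641 ≡ 482
1736^64 ≡ 482^2 = 232324 ≡ 1009
1736^128 ≡ 1009^2 = 1018081 ≡ 295
1736^256 ≡ 295^2 = 87025 ≡ 1108
1736^512 ≡ 1108^2 = 1227664 ≡ 593
1736^1024 ≡ 593^2 = 351649 ≡ 1372
1736^2048 ≡ 1372^2 = 1882384 ≡ 1022
2198 = 2048 + 128 + 16 + 4 + 2, so 1736^2198 ≡ 1022·295·1371·64·2195 ≡ 1549 (mod 2203)
R · y^e mod p:
185^2 = 34225 ≡ 1180
185^4 ≡ 1180^2 = 1392400 ≡ 104
185^8 ≡ 104^2 = 10816 ≡ 2004
185^16 ≡ 2004^2 = 4016016 ≡ 2150
185^32 ≡ 2150^2 = 4622500 ≡ 606
185^64 ≡ 606^2 = 367236 ≡ 1538
185^128 ≡ 1538^2 = 2365444 ≡ 1625
185^256 ≡ 1625^2 = 2640625 ≡ 1431
185^512 ≡ 1431^2 = 2047761 ≡ 1174
185^1024 ≡ 1174^2 = 1378276 ≡ 1401
1838 = 1024 + 512 + 256 + 32 + 8 + 4 + 2, so 185^1838 ≡ 1401·1174·1431·606·2004·104·1180 ≡ 203 (mod 2203)
1082·203 = 219646 ≡ 1549 (mod 2203)
1549 ≡ 1549 (mod 2203); signature holds.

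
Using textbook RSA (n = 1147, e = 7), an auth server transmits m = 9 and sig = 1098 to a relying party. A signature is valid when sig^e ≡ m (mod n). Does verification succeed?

fails

sig^2 ≡ 1098^2 = 1205604 ≡ 107
sig^4 ≡ 107^2 = 11449 ≡ 1126
7 = 4 + 2 + 1, so sig^7 ≡ 1126·107·1098 ≡ 1138 (mod 1147)
The recovered value 1138 does not match the digest 9.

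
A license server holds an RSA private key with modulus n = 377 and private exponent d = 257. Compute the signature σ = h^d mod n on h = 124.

h^2 ≡ 124^2 = 15376 ≡ 296
h^4 ≡ 296^2 = 87616 ≡ 152
h^8 ≡ 152^2 = 23104 ≡ 107
h^16 ≡ 107^2 = 11449 ≡ 139
h^32 ≡ 139^2 = 19321 ≡ 94
h^64 ≡ 94^2 = 8836 ≡ 165
h^128 ≡ 165^2 = 27225 ≡ 81
h^256 ≡ 81^2 = 6561 ≡ 152
257 = 256 + 1, so h^257 ≡ 152·124 ≡ 375 (mod 377)

375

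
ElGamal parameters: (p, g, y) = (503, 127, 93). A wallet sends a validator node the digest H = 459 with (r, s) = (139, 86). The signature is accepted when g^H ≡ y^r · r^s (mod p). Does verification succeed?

Left side g^H mod p:
127^2 = 16129 ≡ 33
127^4 ≡ 33^2 = 1089 ≡ 83
127^8 ≡ 83^2 = 6889 ≡ 350
127^16 ≡ 350^2 = 122500 ≡ 271
127^32 ≡ 271^2 = 73441 ≡ 3
127^64 ≡ 3^2 = 9
127^128 ≡ 9^2 = 81
127^256 ≡ 81^2 = 6561 ≡ 22
459 = 256 + 128 + 64 + 8 + 2 + 1, so 127^459 ≡ 22·81·9·350·33·127 ≡ 120 (mod 503)
Right side y^r · r^s mod p:
93^2 = 8649 ≡ 98
93^4 ≡ 98^2 = 9604 ≡ 47
93^8 ≡ 47^2 = 2209 ≡ 197
93^16 ≡ 197^2 = 38809 ≡ 78
93^32 ≡ 78^2 = 6084 ≡ 48
93^64 ≡ 48^2 = 2304 ≡ 292
93^128 ≡ 292^2 = 85264 ≡ 257
139 = 128 + 8 + 2 + 1, so 93^139 ≡ 257·197·98·93 ≡ 123 (mod 503)
139^2 = 19321 ≡ 207
139^4 ≡ 207^2 = 42849 ≡ 94
139^8 ≡ 94^2 = 8836 ≡ 285
139^16 ≡ 285^2 = 81225 ≡ 242
139^32 ≡ 242^2 = 58564 ≡ 216
139^64 ≡ 216^2 = 46656 ≡ 380
86 = 64 + 16 + 4 + 2, so 139^86 ≡ 380·242·94·207 ≡ 67 (mod 503)
123·67 = 8241 ≡ 193 (mod 503)
120 ≠ 193, so verification fails.

fails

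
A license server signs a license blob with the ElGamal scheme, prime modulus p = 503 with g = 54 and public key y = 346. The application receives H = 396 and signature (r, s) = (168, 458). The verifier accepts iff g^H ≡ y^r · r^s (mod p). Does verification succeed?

Left side g^H mod p:
54^396 mod 503 = 413
Right side y^r · r^s mod p:
346^168 mod 503 = 141
168^458 mod 503 = 468
141·468 = 65988 ≡ 95 (mod 503)
413 ≠ 95, so verification fails.

fails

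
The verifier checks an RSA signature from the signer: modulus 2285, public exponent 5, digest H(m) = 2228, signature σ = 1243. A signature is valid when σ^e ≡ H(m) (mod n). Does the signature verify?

verifies

Squares mod 2285: σ^1≡1243, σ^2≡389, σ^4≡511
5 = 4 + 1, so σ^5 ≡ 511·1243 ≡ 2228 (mod 2285)
σ^5 mod 2285 = 2228 matches H(m).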